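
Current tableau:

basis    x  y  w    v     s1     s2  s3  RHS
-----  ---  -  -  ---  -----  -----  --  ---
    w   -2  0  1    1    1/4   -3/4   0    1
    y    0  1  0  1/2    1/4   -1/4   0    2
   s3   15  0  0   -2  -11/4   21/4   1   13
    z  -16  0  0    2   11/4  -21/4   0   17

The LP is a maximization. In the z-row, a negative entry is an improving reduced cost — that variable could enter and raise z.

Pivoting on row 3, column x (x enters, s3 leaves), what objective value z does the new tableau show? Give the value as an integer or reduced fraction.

463/15

Minimum ratio for x: 13/15 = 13/15.
z changes by −(z-row coeff of x)·ratio = −(-16)·(13/15) = 208/15.
New z = 17 + (208/15) = 463/15.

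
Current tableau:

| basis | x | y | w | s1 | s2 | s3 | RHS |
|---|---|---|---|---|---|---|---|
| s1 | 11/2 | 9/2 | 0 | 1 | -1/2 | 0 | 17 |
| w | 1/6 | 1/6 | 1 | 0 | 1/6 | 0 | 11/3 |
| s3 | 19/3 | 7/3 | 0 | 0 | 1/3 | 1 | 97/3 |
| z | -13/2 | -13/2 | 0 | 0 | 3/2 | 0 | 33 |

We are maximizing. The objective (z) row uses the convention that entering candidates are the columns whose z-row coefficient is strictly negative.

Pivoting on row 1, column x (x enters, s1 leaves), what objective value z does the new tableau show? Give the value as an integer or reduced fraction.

584/11

Minimum ratio for x: 17/(11/2) = 34/11.
z changes by −(z-row coeff of x)·ratio = −(-13/2)·(34/11) = 221/11.
New z = 33 + (221/11) = 584/11.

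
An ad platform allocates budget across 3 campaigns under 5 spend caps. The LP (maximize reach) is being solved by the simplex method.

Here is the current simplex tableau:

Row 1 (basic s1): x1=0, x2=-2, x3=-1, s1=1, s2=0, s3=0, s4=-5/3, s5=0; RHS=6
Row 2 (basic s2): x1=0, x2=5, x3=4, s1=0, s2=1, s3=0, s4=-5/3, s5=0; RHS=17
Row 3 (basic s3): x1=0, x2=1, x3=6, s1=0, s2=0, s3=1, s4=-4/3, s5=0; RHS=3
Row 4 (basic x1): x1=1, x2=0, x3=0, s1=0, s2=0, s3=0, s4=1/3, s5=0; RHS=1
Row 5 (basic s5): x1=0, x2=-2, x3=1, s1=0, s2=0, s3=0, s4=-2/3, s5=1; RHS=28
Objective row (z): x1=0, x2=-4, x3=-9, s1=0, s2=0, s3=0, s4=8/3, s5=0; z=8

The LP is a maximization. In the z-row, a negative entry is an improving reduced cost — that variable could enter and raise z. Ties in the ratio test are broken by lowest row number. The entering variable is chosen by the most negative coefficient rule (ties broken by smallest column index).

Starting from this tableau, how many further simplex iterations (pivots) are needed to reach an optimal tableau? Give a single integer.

3

pivot: x3 in, s3 out → z = 25/2
pivot: x2 in, x3 out → z = 20
pivot: s4 in, s2 out → z = 316/15
No improving column remains; optimal.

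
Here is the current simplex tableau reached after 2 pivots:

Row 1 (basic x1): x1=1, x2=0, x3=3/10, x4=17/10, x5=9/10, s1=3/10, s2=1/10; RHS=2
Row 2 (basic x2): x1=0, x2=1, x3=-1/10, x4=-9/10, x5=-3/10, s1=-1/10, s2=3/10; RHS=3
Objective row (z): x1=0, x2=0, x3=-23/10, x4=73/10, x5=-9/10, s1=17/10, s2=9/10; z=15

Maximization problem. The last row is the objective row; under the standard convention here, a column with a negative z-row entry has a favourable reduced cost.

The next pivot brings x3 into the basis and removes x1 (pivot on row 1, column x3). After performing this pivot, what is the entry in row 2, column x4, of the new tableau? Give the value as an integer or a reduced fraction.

-1/3

Pivot element is row 1, column x3: 3/10.
Normalize row 1: new (row 1, x4) = (17/10)/(3/10) = 17/3.
row 2 ← row 2 − (-1/10)·(new row 1): -9/10 − (-1/10)·(17/3) = -1/3.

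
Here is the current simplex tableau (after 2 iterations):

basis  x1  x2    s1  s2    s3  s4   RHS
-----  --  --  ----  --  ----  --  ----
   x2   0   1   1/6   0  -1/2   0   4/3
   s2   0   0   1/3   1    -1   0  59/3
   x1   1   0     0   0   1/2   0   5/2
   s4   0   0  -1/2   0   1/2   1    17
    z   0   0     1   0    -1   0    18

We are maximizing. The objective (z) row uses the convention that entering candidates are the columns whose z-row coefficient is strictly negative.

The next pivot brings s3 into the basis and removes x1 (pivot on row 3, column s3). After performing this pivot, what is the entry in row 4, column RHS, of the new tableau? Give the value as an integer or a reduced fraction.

29/2

Pivot element is row 3, column s3: 1/2.
Normalize row 3: new (row 3, RHS) = (5/2)/(1/2) = 5.
row 4 ← row 4 − (1/2)·(new row 3): 17 − (1/2)·5 = 29/2.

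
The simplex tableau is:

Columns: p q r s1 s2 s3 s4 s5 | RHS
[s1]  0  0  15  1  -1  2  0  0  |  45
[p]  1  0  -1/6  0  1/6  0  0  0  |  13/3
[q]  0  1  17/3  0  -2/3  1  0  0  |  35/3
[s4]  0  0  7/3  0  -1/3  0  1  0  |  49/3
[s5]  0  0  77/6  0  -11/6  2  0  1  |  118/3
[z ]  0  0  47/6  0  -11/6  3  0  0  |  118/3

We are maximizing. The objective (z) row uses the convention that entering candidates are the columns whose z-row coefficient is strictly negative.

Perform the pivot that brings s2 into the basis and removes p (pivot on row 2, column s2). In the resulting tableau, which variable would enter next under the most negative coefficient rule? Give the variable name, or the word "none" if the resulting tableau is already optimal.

none

Pivot element 1/6. New z-row = old z-row − (-11/6)·(row 2/(1/6)).
Updated z-row coefficients: p: 11, q: 0, r: 6, s1: 0, s2: 0, s3: 3, s4: 0, s5: 0.
No coefficient is strictly negative; the tableau after this pivot is optimal.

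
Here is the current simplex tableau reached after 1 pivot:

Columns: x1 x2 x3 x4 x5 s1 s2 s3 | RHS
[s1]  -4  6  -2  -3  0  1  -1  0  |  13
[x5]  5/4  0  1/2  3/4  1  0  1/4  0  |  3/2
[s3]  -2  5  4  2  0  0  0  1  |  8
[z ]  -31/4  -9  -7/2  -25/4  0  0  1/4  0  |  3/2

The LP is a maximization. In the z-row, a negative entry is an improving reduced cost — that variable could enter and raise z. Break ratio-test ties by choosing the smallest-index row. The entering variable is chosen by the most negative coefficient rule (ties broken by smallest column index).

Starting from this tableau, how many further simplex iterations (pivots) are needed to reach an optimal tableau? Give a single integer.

2

pivot: x2 in, s3 out → z = 159/10
pivot: x1 in, x5 out → z = 738/25
No improving column remains; optimal.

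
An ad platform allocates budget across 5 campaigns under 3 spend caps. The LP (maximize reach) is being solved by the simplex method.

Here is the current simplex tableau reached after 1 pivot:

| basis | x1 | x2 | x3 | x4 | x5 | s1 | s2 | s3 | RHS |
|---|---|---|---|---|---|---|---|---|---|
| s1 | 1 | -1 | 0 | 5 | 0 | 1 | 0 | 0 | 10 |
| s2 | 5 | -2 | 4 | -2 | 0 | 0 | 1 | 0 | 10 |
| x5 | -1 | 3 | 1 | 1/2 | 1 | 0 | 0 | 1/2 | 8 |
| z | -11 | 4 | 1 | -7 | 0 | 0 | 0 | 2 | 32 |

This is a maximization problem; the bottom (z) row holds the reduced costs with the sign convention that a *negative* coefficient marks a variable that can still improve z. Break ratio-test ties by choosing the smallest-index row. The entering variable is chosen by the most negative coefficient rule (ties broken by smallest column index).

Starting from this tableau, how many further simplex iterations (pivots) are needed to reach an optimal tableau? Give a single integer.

pivot: x1 in, s2 out → z = 54
pivot: x4 in, s1 out → z = 638/9
pivot: x2 in, x5 out → z = 10882/141
No improving column remains; optimal.

3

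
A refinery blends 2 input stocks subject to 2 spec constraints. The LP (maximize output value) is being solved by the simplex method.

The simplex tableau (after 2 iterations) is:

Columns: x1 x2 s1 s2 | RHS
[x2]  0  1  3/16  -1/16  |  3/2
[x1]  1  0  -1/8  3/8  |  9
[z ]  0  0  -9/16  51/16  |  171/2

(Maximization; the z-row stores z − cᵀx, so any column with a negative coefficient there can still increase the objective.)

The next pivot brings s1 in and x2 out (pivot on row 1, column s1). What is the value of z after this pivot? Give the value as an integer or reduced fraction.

90

Minimum ratio for s1: (3/2)/(3/16) = 8.
z changes by −(z-row coeff of s1)·ratio = −(-9/16)·8 = 9/2.
New z = 171/2 + (9/2) = 90.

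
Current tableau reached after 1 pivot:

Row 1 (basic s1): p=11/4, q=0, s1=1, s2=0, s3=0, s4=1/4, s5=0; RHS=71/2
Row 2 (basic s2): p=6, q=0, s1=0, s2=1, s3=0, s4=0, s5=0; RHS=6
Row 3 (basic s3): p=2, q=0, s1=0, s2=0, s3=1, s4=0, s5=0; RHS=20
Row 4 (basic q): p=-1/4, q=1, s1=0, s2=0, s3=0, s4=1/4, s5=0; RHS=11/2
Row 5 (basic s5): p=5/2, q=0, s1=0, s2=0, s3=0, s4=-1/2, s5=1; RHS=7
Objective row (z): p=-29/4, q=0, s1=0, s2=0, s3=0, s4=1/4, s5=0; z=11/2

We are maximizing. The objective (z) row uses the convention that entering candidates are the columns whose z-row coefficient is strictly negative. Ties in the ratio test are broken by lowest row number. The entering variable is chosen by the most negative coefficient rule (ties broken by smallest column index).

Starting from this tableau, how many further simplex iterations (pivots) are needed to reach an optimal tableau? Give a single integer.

1

pivot: p in, s2 out → z = 51/4
No improving column remains; optimal.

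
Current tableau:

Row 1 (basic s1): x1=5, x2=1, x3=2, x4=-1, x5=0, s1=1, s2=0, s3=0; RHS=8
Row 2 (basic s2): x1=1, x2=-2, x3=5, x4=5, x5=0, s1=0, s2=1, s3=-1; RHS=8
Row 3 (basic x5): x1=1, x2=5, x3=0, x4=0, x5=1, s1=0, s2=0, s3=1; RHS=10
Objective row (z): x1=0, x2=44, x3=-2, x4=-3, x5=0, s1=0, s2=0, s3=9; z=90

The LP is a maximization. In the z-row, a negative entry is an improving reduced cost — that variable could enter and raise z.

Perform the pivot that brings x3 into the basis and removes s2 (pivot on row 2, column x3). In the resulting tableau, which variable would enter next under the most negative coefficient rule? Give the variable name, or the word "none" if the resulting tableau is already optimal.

Pivot element 5. New z-row = old z-row − (-2)·(row 2/5).
Updated z-row coefficients: x1: 2/5, x2: 216/5, x3: 0, x4: -1, x5: 0, s1: 0, s2: 2/5, s3: 43/5.
The most negative is -1 in column x4, so x4 would enter next.

x4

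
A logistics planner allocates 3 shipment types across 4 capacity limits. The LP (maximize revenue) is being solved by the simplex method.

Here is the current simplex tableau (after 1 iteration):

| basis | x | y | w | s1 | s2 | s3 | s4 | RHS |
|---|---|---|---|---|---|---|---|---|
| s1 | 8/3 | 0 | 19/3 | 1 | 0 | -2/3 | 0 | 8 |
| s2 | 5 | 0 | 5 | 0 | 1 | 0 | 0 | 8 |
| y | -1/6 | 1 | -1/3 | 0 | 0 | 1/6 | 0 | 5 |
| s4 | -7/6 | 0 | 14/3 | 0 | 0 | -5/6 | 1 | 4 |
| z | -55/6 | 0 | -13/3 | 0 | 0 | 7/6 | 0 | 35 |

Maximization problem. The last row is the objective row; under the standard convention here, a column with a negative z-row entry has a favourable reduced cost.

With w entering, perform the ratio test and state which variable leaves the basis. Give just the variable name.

s4

Ratios: row 1 (s1): 8/(19/3) = 24/19; row 2 (s2): 8/5 = 8/5; row 3 (y): entry -1/3 ≤ 0, skip; row 4 (s4): 4/(14/3) = 6/7.
Minimum ratio 6/7 is in the s4 row, so s4 leaves.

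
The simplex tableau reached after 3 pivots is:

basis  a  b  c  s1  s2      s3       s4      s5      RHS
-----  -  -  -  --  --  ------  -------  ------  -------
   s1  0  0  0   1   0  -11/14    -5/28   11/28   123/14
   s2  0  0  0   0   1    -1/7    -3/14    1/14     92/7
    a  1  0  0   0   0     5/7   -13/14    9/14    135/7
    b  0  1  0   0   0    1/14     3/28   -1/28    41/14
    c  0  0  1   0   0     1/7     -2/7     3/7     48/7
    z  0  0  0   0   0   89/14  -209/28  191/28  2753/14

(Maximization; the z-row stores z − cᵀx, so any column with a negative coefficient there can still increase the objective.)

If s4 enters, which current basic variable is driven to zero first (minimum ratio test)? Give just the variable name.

Ratios: row 1 (s1): entry -5/28 ≤ 0, skip; row 2 (s2): entry -3/14 ≤ 0, skip; row 3 (a): entry -13/14 ≤ 0, skip; row 4 (b): (41/14)/(3/28) = 82/3; row 5 (c): entry -2/7 ≤ 0, skip.
Minimum ratio 82/3 is in the b row, so b leaves.

b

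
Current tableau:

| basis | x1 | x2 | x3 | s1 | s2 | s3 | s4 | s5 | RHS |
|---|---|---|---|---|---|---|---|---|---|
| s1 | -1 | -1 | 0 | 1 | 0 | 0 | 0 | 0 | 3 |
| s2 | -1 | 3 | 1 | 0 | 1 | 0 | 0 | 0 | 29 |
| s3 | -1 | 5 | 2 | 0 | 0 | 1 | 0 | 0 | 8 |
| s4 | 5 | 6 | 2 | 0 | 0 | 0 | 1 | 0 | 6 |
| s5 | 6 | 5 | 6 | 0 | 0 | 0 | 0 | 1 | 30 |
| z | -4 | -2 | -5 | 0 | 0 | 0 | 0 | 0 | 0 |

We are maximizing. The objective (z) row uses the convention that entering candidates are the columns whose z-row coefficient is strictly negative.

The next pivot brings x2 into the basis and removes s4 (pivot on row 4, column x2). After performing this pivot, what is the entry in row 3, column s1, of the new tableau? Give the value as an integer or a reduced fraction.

0

Pivot element is row 4, column x2: 6.
Normalize row 4: new (row 4, s1) = 0/6 = 0.
row 3 ← row 3 − 5·(new row 4): 0 − 5·0 = 0.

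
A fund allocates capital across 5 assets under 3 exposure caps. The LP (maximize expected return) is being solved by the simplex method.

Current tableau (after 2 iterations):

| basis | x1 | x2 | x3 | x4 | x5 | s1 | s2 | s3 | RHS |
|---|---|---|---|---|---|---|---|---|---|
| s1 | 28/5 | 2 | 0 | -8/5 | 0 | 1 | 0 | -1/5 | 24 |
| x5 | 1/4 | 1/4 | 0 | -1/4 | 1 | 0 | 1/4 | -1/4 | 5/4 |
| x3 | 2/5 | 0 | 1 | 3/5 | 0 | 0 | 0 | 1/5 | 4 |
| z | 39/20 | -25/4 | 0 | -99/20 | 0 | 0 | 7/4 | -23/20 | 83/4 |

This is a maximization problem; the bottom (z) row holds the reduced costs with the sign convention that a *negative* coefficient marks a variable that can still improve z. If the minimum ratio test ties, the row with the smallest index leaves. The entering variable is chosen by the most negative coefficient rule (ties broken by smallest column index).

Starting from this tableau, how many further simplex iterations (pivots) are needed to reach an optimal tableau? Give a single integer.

3

pivot: x2 in, x5 out → z = 52
pivot: x4 in, x3 out → z = 380/3
pivot: s3 in, s1 out → z = 758/5
No improving column remains; optimal.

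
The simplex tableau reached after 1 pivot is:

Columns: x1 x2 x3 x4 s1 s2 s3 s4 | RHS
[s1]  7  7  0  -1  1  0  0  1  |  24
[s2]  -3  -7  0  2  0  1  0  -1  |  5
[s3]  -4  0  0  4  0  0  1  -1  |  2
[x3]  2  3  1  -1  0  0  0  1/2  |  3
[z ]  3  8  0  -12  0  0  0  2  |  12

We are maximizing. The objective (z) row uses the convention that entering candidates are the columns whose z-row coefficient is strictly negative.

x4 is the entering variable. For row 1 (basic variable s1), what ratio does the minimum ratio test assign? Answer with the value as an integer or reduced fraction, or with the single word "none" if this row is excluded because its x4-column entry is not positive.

The x4 entry in row 1 is -1 ≤ 0, so this row gives no ratio.

none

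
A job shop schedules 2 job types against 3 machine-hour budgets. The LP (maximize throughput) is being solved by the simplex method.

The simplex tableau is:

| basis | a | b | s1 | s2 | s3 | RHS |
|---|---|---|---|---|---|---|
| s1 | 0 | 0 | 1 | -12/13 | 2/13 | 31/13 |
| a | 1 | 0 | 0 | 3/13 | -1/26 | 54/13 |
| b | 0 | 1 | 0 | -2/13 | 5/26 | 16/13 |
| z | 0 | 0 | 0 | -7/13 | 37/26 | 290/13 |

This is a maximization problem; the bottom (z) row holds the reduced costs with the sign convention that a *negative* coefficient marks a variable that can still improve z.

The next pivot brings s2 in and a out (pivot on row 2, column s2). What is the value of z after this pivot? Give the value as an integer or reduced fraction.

32

Minimum ratio for s2: (54/13)/(3/13) = 18.
z changes by −(z-row coeff of s2)·ratio = −(-7/13)·18 = 126/13.
New z = 290/13 + (126/13) = 32.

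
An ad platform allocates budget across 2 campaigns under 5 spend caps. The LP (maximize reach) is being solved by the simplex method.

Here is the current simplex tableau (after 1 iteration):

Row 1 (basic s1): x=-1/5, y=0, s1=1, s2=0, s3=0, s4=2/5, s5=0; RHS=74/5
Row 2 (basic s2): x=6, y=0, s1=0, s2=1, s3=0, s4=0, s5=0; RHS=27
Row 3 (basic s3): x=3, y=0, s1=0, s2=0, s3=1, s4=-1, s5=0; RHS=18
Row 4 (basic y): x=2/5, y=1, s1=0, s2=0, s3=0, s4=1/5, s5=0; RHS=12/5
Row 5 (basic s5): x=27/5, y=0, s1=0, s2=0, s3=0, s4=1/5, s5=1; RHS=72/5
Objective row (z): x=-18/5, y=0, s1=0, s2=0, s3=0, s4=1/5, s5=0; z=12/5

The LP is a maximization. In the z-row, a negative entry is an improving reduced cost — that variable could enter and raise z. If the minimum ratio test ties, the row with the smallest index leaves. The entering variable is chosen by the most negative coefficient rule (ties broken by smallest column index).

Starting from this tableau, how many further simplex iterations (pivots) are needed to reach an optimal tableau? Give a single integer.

pivot: x in, s5 out → z = 12
No improving column remains; optimal.

1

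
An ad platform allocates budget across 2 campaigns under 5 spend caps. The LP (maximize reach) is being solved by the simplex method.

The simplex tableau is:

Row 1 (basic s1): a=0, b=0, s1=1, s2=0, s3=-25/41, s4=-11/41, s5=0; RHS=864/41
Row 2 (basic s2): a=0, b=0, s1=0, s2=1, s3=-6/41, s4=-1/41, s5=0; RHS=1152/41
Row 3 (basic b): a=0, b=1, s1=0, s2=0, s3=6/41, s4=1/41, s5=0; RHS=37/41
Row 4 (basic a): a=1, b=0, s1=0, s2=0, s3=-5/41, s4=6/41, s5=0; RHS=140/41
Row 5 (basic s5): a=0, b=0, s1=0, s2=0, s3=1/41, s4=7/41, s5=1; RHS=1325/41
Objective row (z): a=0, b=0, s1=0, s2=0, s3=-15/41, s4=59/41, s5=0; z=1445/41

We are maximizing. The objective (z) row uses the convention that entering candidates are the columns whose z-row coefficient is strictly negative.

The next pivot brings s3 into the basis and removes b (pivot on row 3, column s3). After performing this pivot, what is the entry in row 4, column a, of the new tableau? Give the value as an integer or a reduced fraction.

1

Pivot element is row 3, column s3: 6/41.
Normalize row 3: new (row 3, a) = 0/(6/41) = 0.
row 4 ← row 4 − (-5/41)·(new row 3): 1 − (-5/41)·0 = 1.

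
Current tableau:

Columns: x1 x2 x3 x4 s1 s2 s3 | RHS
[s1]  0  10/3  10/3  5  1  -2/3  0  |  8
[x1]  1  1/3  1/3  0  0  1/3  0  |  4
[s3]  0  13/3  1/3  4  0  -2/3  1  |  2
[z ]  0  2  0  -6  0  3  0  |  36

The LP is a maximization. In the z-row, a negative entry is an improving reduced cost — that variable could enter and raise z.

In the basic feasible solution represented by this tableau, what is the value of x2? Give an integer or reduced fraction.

0

x2 is nonbasic (not in the basis column), so its value in the current BFS is 0.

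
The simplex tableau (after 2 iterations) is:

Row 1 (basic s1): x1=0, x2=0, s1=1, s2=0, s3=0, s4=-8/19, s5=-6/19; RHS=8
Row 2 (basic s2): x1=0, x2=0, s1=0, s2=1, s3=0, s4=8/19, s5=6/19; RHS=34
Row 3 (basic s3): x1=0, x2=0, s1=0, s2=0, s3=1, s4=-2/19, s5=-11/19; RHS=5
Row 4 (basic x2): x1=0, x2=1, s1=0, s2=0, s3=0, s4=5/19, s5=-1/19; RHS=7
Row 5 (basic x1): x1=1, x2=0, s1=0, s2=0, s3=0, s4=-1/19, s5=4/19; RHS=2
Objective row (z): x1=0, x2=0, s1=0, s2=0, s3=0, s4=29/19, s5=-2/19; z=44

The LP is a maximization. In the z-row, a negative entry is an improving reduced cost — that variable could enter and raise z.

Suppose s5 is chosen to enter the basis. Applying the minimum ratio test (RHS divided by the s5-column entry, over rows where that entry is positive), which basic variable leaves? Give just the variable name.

x1

Ratios: row 1 (s1): entry -6/19 ≤ 0, skip; row 2 (s2): 34/(6/19) = 323/3; row 3 (s3): entry -11/19 ≤ 0, skip; row 4 (x2): entry -1/19 ≤ 0, skip; row 5 (x1): 2/(4/19) = 19/2.
Minimum ratio 19/2 is in the x1 row, so x1 leaves.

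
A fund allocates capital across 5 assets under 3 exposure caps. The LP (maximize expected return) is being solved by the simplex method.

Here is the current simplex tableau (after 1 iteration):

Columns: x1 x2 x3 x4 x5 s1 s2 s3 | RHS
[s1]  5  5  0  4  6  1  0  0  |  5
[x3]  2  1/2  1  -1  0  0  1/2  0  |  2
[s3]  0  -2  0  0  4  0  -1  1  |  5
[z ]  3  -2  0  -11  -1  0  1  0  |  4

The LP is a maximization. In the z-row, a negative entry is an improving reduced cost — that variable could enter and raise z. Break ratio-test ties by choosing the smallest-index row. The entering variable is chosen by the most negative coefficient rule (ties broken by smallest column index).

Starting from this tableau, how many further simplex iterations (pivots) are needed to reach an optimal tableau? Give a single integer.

pivot: x4 in, s1 out → z = 71/4
No improving column remains; optimal.

1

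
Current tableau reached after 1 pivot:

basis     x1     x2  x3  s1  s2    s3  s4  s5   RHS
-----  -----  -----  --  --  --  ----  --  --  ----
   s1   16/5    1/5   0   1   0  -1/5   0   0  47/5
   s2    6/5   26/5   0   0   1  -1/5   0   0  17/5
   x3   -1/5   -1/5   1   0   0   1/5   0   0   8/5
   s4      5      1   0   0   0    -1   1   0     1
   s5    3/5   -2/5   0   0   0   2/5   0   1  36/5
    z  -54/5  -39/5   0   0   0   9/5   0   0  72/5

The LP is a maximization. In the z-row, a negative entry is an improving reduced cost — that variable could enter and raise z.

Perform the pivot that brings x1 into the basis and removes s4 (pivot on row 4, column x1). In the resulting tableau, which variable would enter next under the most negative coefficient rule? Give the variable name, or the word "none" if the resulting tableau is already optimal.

Pivot element 5. New z-row = old z-row − (-54/5)·(row 4/5).
Updated z-row coefficients: x1: 0, x2: -141/25, x3: 0, s1: 0, s2: 0, s3: -9/25, s4: 54/25, s5: 0.
The most negative is -141/25 in column x2, so x2 would enter next.

x2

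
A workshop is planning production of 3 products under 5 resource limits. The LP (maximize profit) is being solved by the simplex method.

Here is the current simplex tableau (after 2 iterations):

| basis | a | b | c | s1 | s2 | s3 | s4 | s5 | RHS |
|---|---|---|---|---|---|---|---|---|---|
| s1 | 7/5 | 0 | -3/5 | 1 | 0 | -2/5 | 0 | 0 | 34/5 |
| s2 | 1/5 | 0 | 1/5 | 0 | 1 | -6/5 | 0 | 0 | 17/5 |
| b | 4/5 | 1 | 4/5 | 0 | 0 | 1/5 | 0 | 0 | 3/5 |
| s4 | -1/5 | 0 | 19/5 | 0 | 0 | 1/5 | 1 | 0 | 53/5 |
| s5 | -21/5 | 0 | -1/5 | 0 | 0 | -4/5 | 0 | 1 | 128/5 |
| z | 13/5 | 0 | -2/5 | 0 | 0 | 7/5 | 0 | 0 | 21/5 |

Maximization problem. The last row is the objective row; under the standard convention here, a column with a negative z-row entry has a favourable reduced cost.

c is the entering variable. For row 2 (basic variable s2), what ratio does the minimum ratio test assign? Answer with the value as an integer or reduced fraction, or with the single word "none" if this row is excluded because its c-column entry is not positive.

Ratio = RHS / (c entry) = (17/5) / (1/5) = 17.

17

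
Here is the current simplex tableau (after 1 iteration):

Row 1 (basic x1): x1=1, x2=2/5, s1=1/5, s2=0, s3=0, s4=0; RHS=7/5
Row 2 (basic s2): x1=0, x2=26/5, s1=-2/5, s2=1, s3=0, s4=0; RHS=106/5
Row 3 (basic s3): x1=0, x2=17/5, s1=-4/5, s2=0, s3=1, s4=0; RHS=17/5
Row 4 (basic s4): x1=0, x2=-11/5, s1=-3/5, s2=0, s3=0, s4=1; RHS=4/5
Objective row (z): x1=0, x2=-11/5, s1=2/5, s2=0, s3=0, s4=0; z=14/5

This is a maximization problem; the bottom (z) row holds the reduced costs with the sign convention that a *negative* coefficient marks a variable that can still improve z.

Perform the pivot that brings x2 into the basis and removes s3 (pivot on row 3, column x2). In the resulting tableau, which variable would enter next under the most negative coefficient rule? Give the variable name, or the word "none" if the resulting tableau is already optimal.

s1

Pivot element 17/5. New z-row = old z-row − (-11/5)·(row 3/(17/5)).
Updated z-row coefficients: x1: 0, x2: 0, s1: -2/17, s2: 0, s3: 11/17, s4: 0.
The most negative is -2/17 in column s1, so s1 would enter next.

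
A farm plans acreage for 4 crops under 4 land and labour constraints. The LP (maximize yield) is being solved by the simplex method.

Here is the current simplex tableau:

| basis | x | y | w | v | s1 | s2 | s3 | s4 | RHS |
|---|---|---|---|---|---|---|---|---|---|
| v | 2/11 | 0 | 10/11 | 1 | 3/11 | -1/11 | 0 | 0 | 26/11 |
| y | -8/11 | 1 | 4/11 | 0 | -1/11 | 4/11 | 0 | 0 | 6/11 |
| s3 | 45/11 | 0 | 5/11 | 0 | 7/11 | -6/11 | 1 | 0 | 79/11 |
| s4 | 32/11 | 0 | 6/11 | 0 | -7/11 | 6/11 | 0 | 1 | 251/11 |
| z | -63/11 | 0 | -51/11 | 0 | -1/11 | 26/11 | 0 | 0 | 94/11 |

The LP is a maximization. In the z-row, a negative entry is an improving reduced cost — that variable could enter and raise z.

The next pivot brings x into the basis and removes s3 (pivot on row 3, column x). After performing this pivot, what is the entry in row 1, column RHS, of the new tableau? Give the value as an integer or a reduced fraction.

92/45

Pivot element is row 3, column x: 45/11.
Normalize row 3: new (row 3, RHS) = (79/11)/(45/11) = 79/45.
row 1 ← row 1 − (2/11)·(new row 3): 26/11 − (2/11)·(79/45) = 92/45.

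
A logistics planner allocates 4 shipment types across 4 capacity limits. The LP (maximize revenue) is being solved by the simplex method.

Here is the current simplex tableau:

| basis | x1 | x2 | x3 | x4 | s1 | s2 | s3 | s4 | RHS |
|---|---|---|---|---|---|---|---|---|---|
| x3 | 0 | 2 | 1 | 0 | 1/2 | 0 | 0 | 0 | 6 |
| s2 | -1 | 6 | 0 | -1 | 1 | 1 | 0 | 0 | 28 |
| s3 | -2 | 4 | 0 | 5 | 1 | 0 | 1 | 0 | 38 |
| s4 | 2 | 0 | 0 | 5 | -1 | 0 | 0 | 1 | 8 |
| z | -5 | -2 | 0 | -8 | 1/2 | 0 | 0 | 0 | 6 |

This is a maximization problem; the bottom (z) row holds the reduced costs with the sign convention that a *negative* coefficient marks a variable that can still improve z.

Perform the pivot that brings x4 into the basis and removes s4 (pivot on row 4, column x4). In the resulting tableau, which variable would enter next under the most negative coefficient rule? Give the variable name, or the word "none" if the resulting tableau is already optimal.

Pivot element 5. New z-row = old z-row − (-8)·(row 4/5).
Updated z-row coefficients: x1: -9/5, x2: -2, x3: 0, x4: 0, s1: -11/10, s2: 0, s3: 0, s4: 8/5.
The most negative is -2 in column x2, so x2 would enter next.

x2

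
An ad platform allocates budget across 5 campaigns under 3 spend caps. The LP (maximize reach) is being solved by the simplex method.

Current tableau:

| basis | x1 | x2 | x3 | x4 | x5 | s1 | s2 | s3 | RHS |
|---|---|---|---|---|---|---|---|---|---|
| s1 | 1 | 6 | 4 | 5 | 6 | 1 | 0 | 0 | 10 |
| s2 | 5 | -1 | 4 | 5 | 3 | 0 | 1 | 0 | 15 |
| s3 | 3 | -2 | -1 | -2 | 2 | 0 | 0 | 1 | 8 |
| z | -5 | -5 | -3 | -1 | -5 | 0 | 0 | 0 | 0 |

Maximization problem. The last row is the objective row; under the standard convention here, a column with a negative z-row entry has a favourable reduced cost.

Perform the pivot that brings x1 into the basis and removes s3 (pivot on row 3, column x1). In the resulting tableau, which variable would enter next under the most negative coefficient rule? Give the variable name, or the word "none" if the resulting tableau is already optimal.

Pivot element 3. New z-row = old z-row − (-5)·(row 3/3).
Updated z-row coefficients: x1: 0, x2: -25/3, x3: -14/3, x4: -13/3, x5: -5/3, s1: 0, s2: 0, s3: 5/3.
The most negative is -25/3 in column x2, so x2 would enter next.

x2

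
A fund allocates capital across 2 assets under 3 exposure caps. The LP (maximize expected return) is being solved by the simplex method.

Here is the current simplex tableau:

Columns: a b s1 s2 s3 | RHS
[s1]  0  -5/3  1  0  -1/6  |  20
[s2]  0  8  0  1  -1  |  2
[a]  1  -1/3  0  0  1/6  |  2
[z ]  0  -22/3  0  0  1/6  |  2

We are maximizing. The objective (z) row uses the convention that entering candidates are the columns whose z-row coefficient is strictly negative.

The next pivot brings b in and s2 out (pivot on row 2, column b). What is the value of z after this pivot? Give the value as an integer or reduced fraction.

Minimum ratio for b: 2/8 = 1/4.
z changes by −(z-row coeff of b)·ratio = −(-22/3)·(1/4) = 11/6.
New z = 2 + (11/6) = 23/6.

23/6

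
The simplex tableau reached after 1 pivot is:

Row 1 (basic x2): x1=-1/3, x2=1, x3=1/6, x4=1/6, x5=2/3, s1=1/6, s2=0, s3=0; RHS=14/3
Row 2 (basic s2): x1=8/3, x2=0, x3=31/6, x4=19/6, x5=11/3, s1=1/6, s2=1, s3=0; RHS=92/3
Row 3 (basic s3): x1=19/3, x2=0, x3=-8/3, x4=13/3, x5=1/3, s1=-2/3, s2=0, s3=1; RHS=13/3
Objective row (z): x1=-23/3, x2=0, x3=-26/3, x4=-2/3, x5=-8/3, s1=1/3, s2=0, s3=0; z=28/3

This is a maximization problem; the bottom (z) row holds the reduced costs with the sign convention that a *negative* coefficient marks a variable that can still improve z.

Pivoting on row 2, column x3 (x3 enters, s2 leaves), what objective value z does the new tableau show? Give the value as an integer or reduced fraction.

Minimum ratio for x3: (92/3)/(31/6) = 184/31.
z changes by −(z-row coeff of x3)·ratio = −(-26/3)·(184/31) = 4784/93.
New z = 28/3 + (4784/93) = 1884/31.

1884/31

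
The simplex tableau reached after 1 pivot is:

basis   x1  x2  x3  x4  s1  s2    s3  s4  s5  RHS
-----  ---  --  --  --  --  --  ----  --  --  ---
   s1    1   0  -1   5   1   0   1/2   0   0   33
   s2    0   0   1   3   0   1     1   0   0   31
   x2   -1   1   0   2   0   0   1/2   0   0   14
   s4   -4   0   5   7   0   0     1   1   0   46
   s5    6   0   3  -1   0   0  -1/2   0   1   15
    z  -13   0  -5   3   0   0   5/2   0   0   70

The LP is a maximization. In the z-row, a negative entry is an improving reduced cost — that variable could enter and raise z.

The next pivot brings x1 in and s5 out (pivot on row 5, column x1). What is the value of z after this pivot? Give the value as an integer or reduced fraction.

Minimum ratio for x1: 15/6 = 5/2.
z changes by −(z-row coeff of x1)·ratio = −(-13)·(5/2) = 65/2.
New z = 70 + (65/2) = 205/2.

205/2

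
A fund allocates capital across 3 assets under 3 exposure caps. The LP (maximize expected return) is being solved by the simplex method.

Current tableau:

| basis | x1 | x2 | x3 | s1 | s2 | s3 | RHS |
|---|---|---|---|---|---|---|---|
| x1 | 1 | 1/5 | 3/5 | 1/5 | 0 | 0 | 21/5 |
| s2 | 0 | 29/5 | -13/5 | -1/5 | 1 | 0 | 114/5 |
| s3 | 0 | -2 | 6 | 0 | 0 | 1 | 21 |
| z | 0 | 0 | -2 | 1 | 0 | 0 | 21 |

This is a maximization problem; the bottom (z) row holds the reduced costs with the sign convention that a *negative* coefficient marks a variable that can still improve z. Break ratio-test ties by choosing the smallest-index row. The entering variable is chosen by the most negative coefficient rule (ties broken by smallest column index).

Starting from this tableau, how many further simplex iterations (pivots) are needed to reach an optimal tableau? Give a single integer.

pivot: x3 in, s3 out → z = 28
pivot: x2 in, x1 out → z = 63/2
No improving column remains; optimal.

2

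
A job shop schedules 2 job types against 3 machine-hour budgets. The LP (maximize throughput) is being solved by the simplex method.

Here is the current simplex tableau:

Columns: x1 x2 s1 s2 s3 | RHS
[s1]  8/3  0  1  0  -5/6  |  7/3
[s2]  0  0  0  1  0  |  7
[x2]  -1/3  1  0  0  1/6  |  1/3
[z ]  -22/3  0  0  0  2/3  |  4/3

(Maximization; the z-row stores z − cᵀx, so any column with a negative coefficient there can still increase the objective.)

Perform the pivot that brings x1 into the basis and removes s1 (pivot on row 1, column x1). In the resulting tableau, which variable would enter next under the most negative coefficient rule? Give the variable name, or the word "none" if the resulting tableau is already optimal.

Pivot element 8/3. New z-row = old z-row − (-22/3)·(row 1/(8/3)).
Updated z-row coefficients: x1: 0, x2: 0, s1: 11/4, s2: 0, s3: -13/8.
The most negative is -13/8 in column s3, so s3 would enter next.

s3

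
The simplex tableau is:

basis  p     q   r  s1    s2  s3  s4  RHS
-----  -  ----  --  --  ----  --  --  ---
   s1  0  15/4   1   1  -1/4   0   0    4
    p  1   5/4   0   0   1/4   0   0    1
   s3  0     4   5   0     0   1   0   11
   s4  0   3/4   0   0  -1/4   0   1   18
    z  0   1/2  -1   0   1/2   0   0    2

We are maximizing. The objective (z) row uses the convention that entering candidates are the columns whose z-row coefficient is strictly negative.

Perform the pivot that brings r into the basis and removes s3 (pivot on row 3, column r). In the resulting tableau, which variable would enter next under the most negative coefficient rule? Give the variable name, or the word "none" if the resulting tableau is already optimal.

none

Pivot element 5. New z-row = old z-row − (-1)·(row 3/5).
Updated z-row coefficients: p: 0, q: 13/10, r: 0, s1: 0, s2: 1/2, s3: 1/5, s4: 0.
No coefficient is strictly negative; the tableau after this pivot is optimal.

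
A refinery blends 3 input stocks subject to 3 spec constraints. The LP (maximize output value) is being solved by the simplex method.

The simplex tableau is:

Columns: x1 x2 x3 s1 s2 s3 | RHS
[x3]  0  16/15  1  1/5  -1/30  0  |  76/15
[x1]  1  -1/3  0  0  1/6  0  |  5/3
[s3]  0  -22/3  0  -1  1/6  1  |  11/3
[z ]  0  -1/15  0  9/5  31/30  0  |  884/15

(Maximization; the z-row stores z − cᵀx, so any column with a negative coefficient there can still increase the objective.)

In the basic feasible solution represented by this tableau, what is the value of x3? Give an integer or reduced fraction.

76/15

x3 is basic (row 1); its value is the RHS of that row: 76/15.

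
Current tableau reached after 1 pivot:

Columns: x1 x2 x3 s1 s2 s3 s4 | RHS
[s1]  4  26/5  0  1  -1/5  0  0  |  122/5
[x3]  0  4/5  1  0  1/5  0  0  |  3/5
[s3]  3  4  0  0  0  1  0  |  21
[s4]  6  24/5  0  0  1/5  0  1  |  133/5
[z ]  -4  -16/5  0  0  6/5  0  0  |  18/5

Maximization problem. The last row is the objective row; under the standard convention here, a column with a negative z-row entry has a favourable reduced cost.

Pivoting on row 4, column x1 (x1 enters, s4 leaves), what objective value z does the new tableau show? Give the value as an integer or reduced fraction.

Minimum ratio for x1: (133/5)/6 = 133/30.
z changes by −(z-row coeff of x1)·ratio = −(-4)·(133/30) = 266/15.
New z = 18/5 + (266/15) = 64/3.

64/3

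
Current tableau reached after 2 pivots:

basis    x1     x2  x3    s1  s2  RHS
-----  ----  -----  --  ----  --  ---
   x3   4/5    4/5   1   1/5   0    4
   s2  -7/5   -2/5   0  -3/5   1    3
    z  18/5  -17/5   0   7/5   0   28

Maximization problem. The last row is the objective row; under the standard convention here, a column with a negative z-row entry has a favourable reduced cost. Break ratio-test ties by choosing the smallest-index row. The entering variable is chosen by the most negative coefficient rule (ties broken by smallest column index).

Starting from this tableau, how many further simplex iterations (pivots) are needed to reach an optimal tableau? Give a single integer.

pivot: x2 in, x3 out → z = 45
No improving column remains; optimal.

1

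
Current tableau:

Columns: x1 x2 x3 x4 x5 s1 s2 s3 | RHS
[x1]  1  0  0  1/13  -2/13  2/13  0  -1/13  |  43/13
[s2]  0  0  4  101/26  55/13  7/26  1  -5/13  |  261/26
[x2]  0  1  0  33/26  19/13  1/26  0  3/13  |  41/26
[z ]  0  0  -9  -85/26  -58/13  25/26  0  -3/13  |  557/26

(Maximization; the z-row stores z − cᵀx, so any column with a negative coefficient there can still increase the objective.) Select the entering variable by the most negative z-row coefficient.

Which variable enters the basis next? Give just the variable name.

x3

Objective-row coefficients: x1: 0, x2: 0, x3: -9, x4: -85/26, x5: -58/13, s1: 25/26, s2: 0, s3: -3/13.
The most negative is -9 in column x3, so x3 enters.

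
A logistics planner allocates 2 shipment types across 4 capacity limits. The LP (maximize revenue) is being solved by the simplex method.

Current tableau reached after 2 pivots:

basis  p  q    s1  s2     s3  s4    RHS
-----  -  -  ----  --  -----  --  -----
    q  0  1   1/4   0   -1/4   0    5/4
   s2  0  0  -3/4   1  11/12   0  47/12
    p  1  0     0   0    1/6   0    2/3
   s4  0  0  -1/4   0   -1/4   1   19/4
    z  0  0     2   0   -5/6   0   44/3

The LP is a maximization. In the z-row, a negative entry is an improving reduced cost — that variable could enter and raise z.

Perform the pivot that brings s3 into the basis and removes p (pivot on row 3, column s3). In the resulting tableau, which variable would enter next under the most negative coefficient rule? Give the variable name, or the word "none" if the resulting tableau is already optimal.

none

Pivot element 1/6. New z-row = old z-row − (-5/6)·(row 3/(1/6)).
Updated z-row coefficients: p: 5, q: 0, s1: 2, s2: 0, s3: 0, s4: 0.
No coefficient is strictly negative; the tableau after this pivot is optimal.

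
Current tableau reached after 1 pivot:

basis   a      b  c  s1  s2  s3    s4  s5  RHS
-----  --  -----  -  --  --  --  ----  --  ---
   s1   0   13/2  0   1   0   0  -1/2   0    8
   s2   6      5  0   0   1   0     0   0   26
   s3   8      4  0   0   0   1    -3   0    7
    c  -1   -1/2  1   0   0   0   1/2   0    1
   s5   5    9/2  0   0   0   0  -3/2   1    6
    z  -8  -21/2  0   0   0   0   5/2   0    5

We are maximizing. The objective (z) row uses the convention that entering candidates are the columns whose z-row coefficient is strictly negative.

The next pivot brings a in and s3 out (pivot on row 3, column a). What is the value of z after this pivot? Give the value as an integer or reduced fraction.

Minimum ratio for a: 7/8 = 7/8.
z changes by −(z-row coeff of a)·ratio = −(-8)·(7/8) = 7.
New z = 5 + 7 = 12.

12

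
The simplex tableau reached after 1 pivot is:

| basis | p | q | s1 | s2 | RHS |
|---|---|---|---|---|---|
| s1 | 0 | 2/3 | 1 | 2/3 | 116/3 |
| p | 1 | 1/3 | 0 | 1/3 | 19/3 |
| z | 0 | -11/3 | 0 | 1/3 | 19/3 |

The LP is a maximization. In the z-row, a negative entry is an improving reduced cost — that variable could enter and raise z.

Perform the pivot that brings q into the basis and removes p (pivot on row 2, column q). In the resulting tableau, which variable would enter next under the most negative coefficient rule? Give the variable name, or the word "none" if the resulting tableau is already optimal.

none

Pivot element 1/3. New z-row = old z-row − (-11/3)·(row 2/(1/3)).
Updated z-row coefficients: p: 11, q: 0, s1: 0, s2: 4.
No coefficient is strictly negative; the tableau after this pivot is optimal.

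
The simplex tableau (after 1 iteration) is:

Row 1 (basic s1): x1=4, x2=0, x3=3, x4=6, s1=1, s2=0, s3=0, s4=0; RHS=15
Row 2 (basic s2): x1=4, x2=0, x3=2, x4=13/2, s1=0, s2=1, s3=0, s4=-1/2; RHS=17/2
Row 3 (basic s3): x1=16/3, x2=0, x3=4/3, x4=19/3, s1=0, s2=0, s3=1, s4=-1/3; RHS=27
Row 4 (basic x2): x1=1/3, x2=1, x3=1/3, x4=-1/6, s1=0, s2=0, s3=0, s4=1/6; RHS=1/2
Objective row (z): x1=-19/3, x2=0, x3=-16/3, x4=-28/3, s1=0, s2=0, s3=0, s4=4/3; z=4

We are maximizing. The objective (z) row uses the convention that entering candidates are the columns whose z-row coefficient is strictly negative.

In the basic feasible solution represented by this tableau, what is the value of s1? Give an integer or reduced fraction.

15

s1 is basic (row 1); its value is the RHS of that row: 15.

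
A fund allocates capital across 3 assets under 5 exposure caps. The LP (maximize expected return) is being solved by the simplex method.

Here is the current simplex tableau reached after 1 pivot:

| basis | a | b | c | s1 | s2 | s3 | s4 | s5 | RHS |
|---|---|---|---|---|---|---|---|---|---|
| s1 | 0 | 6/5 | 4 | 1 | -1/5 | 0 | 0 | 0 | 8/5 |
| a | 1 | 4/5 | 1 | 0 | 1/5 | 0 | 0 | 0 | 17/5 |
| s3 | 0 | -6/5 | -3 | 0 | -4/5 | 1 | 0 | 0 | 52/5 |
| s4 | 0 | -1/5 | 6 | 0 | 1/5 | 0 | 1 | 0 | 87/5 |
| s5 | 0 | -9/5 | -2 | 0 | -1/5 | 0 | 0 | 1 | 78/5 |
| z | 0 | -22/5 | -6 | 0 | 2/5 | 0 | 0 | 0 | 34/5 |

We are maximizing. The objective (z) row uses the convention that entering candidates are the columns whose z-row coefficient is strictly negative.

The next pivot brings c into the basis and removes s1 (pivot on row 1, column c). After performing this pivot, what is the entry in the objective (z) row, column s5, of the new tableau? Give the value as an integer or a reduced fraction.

0

Pivot element is row 1, column c: 4.
Normalize row 1: new (row 1, s5) = 0/4 = 0.
z-row ← z-row − (-6)·(new row 1): 0 − (-6)·0 = 0.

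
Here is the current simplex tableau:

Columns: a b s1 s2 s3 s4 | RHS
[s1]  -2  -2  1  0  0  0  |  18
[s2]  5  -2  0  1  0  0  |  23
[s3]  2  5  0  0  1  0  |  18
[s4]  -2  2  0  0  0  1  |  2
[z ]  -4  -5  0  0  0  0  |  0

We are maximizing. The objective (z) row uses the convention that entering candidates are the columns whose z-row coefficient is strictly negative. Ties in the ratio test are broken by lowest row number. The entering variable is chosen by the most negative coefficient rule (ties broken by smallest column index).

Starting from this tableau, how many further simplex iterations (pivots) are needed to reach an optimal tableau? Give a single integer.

3

pivot: b in, s4 out → z = 5
pivot: a in, s3 out → z = 152/7
pivot: s4 in, s2 out → z = 824/29
No improving column remains; optimal.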